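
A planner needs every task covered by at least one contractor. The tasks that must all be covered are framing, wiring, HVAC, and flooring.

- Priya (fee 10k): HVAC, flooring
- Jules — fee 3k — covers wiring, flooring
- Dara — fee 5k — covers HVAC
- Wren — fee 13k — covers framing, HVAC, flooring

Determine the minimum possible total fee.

Choose Jules and Wren: together they cover framing, wiring, HVAC, flooring — every task.
Total fee: 3 + 13 = 16.

16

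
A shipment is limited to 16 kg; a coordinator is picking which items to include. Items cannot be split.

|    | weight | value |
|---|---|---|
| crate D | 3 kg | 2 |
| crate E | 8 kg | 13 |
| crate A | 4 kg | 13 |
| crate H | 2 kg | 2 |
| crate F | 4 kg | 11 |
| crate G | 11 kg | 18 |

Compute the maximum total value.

37

This is a 0-1 knapsack instance.
Take crate E, crate A, and crate F: weight 8 + 4 + 4 = 16 ≤ 16, value 13 + 13 + 11 = 37.
No other feasible combination does better.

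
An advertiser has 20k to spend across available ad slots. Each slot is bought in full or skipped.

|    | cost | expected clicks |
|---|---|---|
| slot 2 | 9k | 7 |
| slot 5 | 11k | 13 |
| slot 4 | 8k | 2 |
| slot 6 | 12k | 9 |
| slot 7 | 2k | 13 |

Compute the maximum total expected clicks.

This is a 0-1 knapsack instance.
Take slot 5 and slot 7: cost 11 + 2 = 13 ≤ 20, expected clicks 13 + 13 = 26.
No other feasible combination does better.

26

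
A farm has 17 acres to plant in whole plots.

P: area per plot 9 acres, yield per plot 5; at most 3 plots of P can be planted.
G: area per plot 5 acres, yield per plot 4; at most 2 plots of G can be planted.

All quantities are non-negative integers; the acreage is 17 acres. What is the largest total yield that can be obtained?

2×G: area 10 ≤ 17, yield 2·4 = 8.
1×P and 1×G: area 14 ≤ 17, yield 1·5 + 1·4 = 9.
Best is 9.

9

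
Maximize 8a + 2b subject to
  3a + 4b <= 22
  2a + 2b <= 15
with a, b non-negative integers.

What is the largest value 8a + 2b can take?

56

Relaxing integrality, the LP optimum is 58.67 at (a,b) = (7.33, 0), which is not an integer point.
(a,b)=(7,0): 3·7+4·0=21≤22, 2·7+2·0=14≤15, objective 56.
(a,b)=(6,1): 3·6+4·1=22≤22, 2·6+2·1=14≤15, objective 50.
Maximum is 56 at (a,b)=(7,0).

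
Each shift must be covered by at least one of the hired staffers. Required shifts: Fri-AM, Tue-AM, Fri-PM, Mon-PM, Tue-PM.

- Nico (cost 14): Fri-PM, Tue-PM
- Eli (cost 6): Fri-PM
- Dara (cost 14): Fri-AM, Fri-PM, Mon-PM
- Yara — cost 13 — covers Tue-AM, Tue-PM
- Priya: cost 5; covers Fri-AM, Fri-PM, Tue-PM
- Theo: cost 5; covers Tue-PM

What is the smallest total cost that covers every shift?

Choose Dara and Yara: together they cover Fri-AM, Tue-AM, Fri-PM, Mon-PM, Tue-PM — every shift.
Total cost: 14 + 13 = 27.

27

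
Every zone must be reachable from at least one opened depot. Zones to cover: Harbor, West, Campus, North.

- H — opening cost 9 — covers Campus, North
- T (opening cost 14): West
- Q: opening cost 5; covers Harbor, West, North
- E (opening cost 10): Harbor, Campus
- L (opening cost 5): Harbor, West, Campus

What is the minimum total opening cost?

Choose Q and L: together they cover Harbor, West, Campus, North — every zone.
Total opening cost: 5 + 5 = 10.

10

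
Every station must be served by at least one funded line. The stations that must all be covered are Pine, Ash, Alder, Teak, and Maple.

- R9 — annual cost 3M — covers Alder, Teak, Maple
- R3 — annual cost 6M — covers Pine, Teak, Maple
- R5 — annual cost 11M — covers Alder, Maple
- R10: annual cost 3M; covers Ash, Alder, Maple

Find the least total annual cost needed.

The greedy cost-per-new-station heuristic would pick R9, R10, and R3 for 12, but a cheaper cover exists.
Choose R3 and R10: together they cover Pine, Ash, Alder, Teak, Maple — every station.
Total annual cost: 6 + 3 = 9.
No cover costs less than 9.

9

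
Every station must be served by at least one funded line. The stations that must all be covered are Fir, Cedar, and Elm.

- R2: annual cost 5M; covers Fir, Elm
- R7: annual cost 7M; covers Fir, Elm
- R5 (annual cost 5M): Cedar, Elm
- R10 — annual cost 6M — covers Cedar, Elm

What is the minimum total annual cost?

Choose R2 and R5: together they cover Fir, Cedar, Elm — every station.
Total annual cost: 5 + 5 = 10.

10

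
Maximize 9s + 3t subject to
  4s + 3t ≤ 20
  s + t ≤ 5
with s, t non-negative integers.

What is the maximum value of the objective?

(s,t)=(5,0): 4·5+3·0=20≤20, 1·5+1·0=5≤5, objective 45.
(s,t)=(4,1): 4·4+3·1=19≤20, 1·4+1·1=5≤5, objective 39.
(s,t)=(4,0): 4·4+3·0=16≤20, 1·4+1·0=4≤5, objective 36.
No feasible integer point exceeds 45.

45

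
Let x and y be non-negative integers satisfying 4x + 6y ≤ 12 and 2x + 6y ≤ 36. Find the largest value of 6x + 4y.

(x,y)=(3,0): 4·3+6·0=12≤12, 2·3+6·0=6≤36, objective 18.
(x,y)=(2,0): 4·2+6·0=8≤12, 2·2+6·0=4≤36, objective 12.
Maximum is 18 at (x,y)=(3,0).

18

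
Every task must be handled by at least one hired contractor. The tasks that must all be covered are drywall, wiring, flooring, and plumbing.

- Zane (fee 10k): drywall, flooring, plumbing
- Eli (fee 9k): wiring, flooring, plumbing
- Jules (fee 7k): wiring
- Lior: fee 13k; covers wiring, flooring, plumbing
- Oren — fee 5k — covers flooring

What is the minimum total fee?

17

The greedy cost-per-new-task heuristic would pick Eli and Zane for 19, but a cheaper cover exists.
Choose Zane and Jules: together they cover drywall, wiring, flooring, plumbing — every task.
Total fee: 10 + 7 = 17.
No cover costs less than 17.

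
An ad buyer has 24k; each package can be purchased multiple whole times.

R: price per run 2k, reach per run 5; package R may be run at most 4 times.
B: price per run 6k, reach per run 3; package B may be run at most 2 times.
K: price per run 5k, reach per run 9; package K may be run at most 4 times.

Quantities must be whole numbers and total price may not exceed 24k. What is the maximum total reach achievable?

47

This is a bounded integer knapsack.
R has the best ratio (5/2); taking only R gives at most 4×5 = 20 (stopped by the supply cap of 4).
Mixing does better — 4×R and 3×K: price 23 ≤ 24, reach 4·5 + 3·9 = 47.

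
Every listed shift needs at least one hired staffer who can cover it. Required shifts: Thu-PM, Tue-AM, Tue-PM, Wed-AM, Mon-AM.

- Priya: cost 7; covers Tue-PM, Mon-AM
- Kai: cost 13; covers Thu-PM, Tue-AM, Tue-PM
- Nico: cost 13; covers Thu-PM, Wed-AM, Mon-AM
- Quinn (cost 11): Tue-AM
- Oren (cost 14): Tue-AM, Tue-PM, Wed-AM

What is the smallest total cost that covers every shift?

26

Choose Kai and Nico: together they cover Thu-PM, Tue-AM, Tue-PM, Wed-AM, Mon-AM — every shift.
Total cost: 13 + 13 = 26.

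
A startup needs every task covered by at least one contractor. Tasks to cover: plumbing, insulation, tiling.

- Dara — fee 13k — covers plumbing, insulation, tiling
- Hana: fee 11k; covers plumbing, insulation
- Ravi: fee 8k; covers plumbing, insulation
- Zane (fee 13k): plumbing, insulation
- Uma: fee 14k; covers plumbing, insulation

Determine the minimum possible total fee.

This is an integer covering problem.
Dara alone covers plumbing, insulation, tiling — every task.
Total fee: 13.

13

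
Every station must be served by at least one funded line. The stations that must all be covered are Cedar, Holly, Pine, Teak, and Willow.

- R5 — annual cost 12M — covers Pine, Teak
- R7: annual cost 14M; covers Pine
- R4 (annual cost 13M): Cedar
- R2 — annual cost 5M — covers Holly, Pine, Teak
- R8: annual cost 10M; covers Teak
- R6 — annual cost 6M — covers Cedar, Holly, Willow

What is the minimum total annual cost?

This is an integer covering problem.
Choose R2 and R6: together they cover Cedar, Holly, Pine, Teak, Willow — every station.
Total annual cost: 5 + 6 = 11.

11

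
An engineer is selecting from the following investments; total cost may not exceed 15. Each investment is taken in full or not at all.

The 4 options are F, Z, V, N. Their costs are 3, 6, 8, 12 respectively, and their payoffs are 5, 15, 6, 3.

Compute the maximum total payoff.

Take Z and V: cost 6 + 8 = 14 ≤ 15, payoff 15 + 6 = 21.
No other feasible combination does better.

21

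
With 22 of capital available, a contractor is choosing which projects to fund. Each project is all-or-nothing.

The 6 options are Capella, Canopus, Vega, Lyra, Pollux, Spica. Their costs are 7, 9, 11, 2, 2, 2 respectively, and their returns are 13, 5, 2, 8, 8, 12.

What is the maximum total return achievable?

Capella + Lyra + Pollux + Spica: cost 7 + 2 + 2 + 2 = 13 ≤ 22, return 13 + 8 + 8 + 12 = 41.
Capella + Canopus + Lyra + Pollux + Spica: cost 7 + 9 + 2 + 2 + 2 = 22 ≤ 22, return 13 + 5 + 8 + 8 + 12 = 46.
Best is Capella, Canopus, Lyra, Pollux, and Spica with total return 46.

46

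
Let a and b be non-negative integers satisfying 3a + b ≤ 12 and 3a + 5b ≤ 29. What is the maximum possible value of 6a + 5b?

(a,b)=(3,3) is feasible, giving 33.
(a,b)=(2,4) is feasible, giving 32.
(a,b)=(1,5) is feasible, giving 31.
(a,b)=(3,2) is feasible, giving 28.
Maximum is 33 at (a,b)=(3,3).

33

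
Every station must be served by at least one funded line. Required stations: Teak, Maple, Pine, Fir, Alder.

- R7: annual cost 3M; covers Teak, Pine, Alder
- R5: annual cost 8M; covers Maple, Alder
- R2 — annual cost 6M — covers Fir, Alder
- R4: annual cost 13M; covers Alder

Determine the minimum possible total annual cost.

17

Choose R7, R5, and R2: together they cover Teak, Maple, Pine, Fir, Alder — every station.
Total annual cost: 3 + 8 + 6 = 17.
No cover costs less than 17.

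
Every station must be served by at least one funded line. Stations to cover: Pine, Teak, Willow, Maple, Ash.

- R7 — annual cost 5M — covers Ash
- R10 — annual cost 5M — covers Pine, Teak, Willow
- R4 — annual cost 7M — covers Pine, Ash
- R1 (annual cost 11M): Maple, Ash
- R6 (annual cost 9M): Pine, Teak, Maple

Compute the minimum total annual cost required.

This is an integer covering problem.
The greedy cost-per-new-station heuristic would pick R10, R7, and R6 for 19, but a cheaper cover exists.
Choose R10 and R1: together they cover Pine, Teak, Willow, Maple, Ash — every station.
Total annual cost: 5 + 11 = 16.
No cover costs less than 16.

16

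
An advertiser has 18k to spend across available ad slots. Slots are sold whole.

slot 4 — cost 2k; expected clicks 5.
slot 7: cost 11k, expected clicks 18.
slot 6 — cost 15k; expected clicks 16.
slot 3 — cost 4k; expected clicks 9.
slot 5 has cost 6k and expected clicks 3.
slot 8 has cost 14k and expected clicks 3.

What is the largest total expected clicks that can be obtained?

32

Take slot 4, slot 7, and slot 3: cost 2 + 11 + 4 = 17 ≤ 18, expected clicks 5 + 18 + 9 = 32.
No other feasible combination does better.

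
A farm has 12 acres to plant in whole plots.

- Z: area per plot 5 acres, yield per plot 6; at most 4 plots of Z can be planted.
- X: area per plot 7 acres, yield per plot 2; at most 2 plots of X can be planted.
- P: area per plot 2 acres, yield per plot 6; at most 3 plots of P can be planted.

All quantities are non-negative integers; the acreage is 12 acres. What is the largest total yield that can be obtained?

This is a bounded integer knapsack.
P has the best ratio (6/2); taking only P gives at most 3×6 = 18 (stopped by the supply cap of 3).
Mixing does better — 1×Z and 3×P: area 11 ≤ 12, yield 1·6 + 3·6 = 24.

24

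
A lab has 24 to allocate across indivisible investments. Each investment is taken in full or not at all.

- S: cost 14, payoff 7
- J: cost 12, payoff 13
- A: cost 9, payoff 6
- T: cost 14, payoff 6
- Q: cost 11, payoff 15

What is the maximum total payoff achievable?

28

J + A: cost 12 + 9 = 21 ≤ 24, payoff 13 + 6 = 19.
J + Q: cost 12 + 11 = 23 ≤ 24, payoff 13 + 15 = 28.
A + Q: cost 9 + 11 = 20 ≤ 24, payoff 6 + 15 = 21.
Best is J and Q with total payoff 28.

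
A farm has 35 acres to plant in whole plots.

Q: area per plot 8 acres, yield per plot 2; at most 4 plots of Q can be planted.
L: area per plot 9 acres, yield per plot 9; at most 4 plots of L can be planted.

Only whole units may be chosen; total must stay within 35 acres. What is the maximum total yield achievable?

L has the best ratio (9/9); taking only L gives at most 3×9 = 27 (stopped by the area limit).
Mixing does better — 1×Q and 3×L: area 35 ≤ 35, yield 1·2 + 3·9 = 29.

29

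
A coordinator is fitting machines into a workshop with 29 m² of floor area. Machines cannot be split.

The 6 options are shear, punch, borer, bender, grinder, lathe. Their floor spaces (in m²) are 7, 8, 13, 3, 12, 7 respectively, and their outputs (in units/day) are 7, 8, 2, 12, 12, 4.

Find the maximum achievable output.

35

Treat it as a binary knapsack problem.
punch + bender + grinder: floor space 8 + 3 + 12 = 23 ≤ 29, output 8 + 12 + 12 = 32.
shear + bender + grinder: floor space 7 + 3 + 12 = 22 ≤ 29, output 7 + 12 + 12 = 31.
shear + bender + grinder + lathe: floor space 7 + 3 + 12 + 7 = 29 ≤ 29, output 7 + 12 + 12 + 4 = 35.
Best is shear, bender, grinder, and lathe with total output 35.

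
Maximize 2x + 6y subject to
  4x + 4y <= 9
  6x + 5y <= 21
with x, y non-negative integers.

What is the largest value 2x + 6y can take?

12

Relaxing integrality, the LP optimum is 13.50 at (x,y) = (0, 2.25), which is not an integer point.
(x,y)=(0,2): 4·0+4·2=8≤9, 6·0+5·2=10≤21, objective 12.
(x,y)=(1,1): 4·1+4·1=8≤9, 6·1+5·1=11≤21, objective 8.
(x,y)=(0,1): 4·0+4·1=4≤9, 6·0+5·1=5≤21, objective 6.
No feasible integer point exceeds 12.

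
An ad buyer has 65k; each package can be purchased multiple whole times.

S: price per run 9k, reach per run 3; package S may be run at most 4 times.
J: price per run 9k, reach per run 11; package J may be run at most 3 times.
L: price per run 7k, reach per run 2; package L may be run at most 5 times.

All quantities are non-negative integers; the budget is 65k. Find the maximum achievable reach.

45

This is a bounded integer knapsack.
4×S and 3×J: price 63 ≤ 65, reach 4·3 + 3·11 = 45.
1×S, 3×J, and 4×L: price 64 ≤ 65, reach 1·3 + 3·11 + 4·2 = 44.
Best is 45.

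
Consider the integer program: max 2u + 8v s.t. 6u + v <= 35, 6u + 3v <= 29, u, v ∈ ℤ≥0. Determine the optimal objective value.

(u,v)=(0,9): 6·0+1·9=9≤35, 6·0+3·9=27≤29, objective 72.
(u,v)=(0,8): 6·0+1·8=8≤35, 6·0+3·8=24≤29, objective 64.
No feasible integer point exceeds 72.

72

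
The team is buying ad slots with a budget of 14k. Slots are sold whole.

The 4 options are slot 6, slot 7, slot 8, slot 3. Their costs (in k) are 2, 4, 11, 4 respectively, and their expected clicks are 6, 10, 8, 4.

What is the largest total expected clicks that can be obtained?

Allowing fractional choices, the relaxed optimum would be about 22.9, but ad slots are indivisible.
slot 6 + slot 7 + slot 3: cost 2 + 4 + 4 = 10 ≤ 14, expected clicks 6 + 10 + 4 = 20.
slot 7 + slot 3: cost 4 + 4 = 8 ≤ 14, expected clicks 10 + 4 = 14.
slot 6 + slot 7: cost 2 + 4 = 6 ≤ 14, expected clicks 6 + 10 = 16.
Best is slot 6, slot 7, and slot 3 with total expected clicks 20.

20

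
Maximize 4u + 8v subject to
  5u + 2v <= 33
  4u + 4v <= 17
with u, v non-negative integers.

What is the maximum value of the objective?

The continuous relaxation peaks at (0, 4.25) with value 34.00; rounding to a feasible lattice point costs some objective.
(u,v)=(0,4): 5·0+2·4=8≤33, 4·0+4·4=16≤17, objective 32.
(u,v)=(1,3): 5·1+2·3=11≤33, 4·1+4·3=16≤17, objective 28.
(u,v)=(0,3): 5·0+2·3=6≤33, 4·0+4·3=12≤17, objective 24.
No feasible integer point exceeds 32.

32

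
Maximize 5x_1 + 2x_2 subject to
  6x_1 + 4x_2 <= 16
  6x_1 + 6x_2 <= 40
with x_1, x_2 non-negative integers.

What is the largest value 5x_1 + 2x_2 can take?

Relaxing integrality, the LP optimum is 13.33 at (x_1,x_2) = (2.67, 0), which is not an integer point.
(x_1,x_2)=(2,1): 6·2+4·1=16≤16, 6·2+6·1=18≤40, objective 12.
(x_1,x_2)=(2,0): 6·2+4·0=12≤16, 6·2+6·0=12≤40, objective 10.
(x_1,x_2)=(1,2): 6·1+4·2=14≤16, 6·1+6·2=18≤40, objective 9.
Maximum is 12 at (x_1,x_2)=(2,1).

12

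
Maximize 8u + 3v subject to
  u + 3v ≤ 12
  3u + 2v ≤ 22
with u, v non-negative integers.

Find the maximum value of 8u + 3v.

56

The continuous relaxation peaks at (7.33, 0) with value 58.67; rounding to a feasible lattice point costs some objective.
(u,v)=(7,0): 1·7+3·0=7≤12, 3·7+2·0=21≤22, objective 56.
(u,v)=(6,1): 1·6+3·1=9≤12, 3·6+2·1=20≤22, objective 51.
(u,v)=(6,0): 1·6+3·0=6≤12, 3·6+2·0=18≤22, objective 48.
No feasible integer point exceeds 56.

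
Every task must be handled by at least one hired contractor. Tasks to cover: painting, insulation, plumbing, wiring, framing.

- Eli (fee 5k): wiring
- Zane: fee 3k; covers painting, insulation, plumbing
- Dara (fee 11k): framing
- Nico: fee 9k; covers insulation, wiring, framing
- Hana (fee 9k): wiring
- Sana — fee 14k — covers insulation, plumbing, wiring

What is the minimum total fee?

This is a weighted set-cover instance.
Choose Zane and Nico: together they cover painting, insulation, plumbing, wiring, framing — every task.
Total fee: 3 + 9 = 12.
No cover costs less than 12.

12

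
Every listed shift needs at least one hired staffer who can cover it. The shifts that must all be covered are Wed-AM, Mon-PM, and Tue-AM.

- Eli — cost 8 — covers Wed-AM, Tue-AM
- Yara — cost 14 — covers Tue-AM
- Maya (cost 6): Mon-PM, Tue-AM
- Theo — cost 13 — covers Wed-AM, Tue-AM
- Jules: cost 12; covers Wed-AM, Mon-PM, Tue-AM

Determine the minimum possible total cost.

The greedy cost-per-new-shift heuristic would pick Maya and Eli for 14, but a cheaper cover exists.
Jules alone covers Wed-AM, Mon-PM, Tue-AM — every shift.
Total cost: 12.
No cover costs less than 12.

12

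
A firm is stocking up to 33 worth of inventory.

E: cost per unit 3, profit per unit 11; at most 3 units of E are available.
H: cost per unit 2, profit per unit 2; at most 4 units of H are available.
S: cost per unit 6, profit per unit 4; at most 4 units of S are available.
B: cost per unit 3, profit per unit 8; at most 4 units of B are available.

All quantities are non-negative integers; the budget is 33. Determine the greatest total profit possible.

E has the best ratio (11/3); taking only E gives at most 3×11 = 33 (stopped by the supply cap of 3).
Mixing does better — 3×E, 3×H, 1×S, and 4×B: cost 33 ≤ 33, profit 3·11 + 3·2 + 1·4 + 4·8 = 75.

75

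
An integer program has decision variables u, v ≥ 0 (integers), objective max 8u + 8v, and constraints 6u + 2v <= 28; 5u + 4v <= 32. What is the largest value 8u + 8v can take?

(u,v)=(0,8): 6·0+2·8=16≤28, 5·0+4·8=32≤32, objective 64.
(u,v)=(0,7): 6·0+2·7=14≤28, 5·0+4·7=28≤32, objective 56.
No feasible integer point exceeds 64.

64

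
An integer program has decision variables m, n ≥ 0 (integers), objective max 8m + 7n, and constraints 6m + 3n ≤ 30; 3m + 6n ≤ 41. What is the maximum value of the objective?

52

The continuous relaxation peaks at (2.11, 5.78) with value 57.33; rounding to a feasible lattice point costs some objective.
(m,n)=(3,4) is feasible, giving 52.
(m,n)=(2,5) is feasible, giving 51.
(m,n)=(1,6) is feasible, giving 50.
(m,n)=(3,3) is feasible, giving 45.
No feasible integer point exceeds 52.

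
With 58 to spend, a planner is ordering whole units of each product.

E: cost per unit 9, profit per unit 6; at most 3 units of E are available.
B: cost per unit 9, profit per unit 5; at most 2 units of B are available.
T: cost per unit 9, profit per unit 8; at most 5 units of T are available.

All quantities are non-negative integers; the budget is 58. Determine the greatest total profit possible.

This is a bounded integer knapsack.
T has the best ratio (8/9); taking only T gives at most 5×8 = 40 (stopped by the supply cap of 5).
Mixing does better — 1×E and 5×T: cost 54 ≤ 58, profit 1·6 + 5·8 = 46.

46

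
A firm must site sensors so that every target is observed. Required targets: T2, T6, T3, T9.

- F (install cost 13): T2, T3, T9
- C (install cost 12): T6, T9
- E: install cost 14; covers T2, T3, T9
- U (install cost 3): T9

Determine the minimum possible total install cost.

This is an integer covering problem.
The greedy cost-per-new-target heuristic would pick U, F, and C for 28, but a cheaper cover exists.
Choose F and C: together they cover T2, T6, T3, T9 — every target.
Total install cost: 13 + 12 = 25.
No cover costs less than 25.

25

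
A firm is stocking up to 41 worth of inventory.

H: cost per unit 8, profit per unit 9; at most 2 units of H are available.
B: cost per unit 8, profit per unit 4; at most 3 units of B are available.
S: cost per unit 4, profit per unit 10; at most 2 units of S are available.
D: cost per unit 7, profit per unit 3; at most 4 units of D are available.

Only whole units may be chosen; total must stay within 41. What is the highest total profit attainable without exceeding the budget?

46

This is a bounded integer knapsack.
S has the best ratio (10/4); taking only S gives at most 2×10 = 20 (stopped by the supply cap of 2).
Mixing does better — 2×H, 2×B, and 2×S: cost 40 ≤ 41, profit 2·9 + 2·4 + 2·10 = 46.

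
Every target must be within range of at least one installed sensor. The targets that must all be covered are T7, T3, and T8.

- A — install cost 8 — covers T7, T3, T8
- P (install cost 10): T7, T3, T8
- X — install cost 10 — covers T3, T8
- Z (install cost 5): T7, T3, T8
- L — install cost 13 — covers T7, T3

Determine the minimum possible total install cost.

Z alone covers T7, T3, T8 — every target.
Total install cost: 5.
No cover costs less than 5.

5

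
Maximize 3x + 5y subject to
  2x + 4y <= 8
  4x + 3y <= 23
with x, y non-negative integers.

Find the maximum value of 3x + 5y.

12

(x,y)=(4,0): 2·4+4·0=8≤8, 4·4+3·0=16≤23, objective 12.
(x,y)=(3,0): 2·3+4·0=6≤8, 4·3+3·0=12≤23, objective 9.
No feasible integer point exceeds 12.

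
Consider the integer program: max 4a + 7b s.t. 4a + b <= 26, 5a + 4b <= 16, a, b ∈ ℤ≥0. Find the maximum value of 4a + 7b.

(a,b)=(0,4) is feasible, giving 28.
(a,b)=(0,3) is feasible, giving 21.
No feasible integer point exceeds 28.

28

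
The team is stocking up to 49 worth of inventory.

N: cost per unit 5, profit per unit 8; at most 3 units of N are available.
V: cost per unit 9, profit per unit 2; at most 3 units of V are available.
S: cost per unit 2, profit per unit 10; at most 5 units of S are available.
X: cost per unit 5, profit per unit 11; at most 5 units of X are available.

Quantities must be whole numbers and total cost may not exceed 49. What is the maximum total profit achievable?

121

This is a bounded integer knapsack.
S has the best ratio (10/2); taking only S gives at most 5×10 = 50 (stopped by the supply cap of 5).
Mixing does better — 2×N, 5×S, and 5×X: cost 45 ≤ 49, profit 2·8 + 5·10 + 5·11 = 121.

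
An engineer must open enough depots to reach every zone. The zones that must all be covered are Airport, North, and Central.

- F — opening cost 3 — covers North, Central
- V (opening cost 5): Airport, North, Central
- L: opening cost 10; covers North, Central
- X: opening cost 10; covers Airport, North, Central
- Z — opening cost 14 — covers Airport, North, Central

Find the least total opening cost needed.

5

V alone covers Airport, North, Central — every zone.
Total opening cost: 5.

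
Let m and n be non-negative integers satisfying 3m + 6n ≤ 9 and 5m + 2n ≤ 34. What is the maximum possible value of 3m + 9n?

12

(m,n)=(1,1): 3·1+6·1=9≤9, 5·1+2·1=7≤34, objective 12.
(m,n)=(0,1): 3·0+6·1=6≤9, 5·0+2·1=2≤34, objective 9.
(m,n)=(2,0): 3·2+6·0=6≤9, 5·2+2·0=10≤34, objective 6.
No feasible integer point exceeds 12.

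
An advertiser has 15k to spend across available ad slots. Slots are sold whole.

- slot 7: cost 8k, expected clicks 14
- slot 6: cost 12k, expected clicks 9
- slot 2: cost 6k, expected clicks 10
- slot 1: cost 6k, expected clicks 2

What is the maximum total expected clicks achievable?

24

Allowing fractional choices, the relaxed optimum would be about 24.8, but ad slots are indivisible.
slot 7 + slot 2: cost 8 + 6 = 14 ≤ 15, expected clicks 14 + 10 = 24.
slot 7: cost 8 ≤ 15, expected clicks 14.
slot 7 + slot 1: cost 8 + 6 = 14 ≤ 15, expected clicks 14 + 2 = 16.
Best is slot 7 and slot 2 with total expected clicks 24.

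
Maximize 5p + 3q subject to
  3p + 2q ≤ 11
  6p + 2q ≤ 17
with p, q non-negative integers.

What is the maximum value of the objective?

The continuous relaxation peaks at (2, 2.5) with value 17.50; rounding to a feasible lattice point costs some objective.
(p,q)=(1,4): 3·1+2·4=11≤11, 6·1+2·4=14≤17, objective 17.
(p,q)=(2,2): 3·2+2·2=10≤11, 6·2+2·2=16≤17, objective 16.
(p,q)=(0,5): 3·0+2·5=10≤11, 6·0+2·5=10≤17, objective 15.
(p,q)=(1,3): 3·1+2·3=9≤11, 6·1+2·3=12≤17, objective 14.
No feasible integer point exceeds 17.

17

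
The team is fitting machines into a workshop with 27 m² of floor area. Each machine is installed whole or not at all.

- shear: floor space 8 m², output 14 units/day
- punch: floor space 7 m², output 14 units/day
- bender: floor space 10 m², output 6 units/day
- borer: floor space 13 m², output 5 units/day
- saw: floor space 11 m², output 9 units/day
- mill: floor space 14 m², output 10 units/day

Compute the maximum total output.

Take shear, punch, and saw: floor space 8 + 7 + 11 = 26 ≤ 27, output 14 + 14 + 9 = 37.
No other feasible combination does better.

37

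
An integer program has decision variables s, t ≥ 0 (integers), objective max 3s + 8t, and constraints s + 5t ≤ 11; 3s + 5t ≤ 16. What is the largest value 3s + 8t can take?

19

Relaxing integrality, the LP optimum is 21.10 at (s,t) = (2.5, 1.7), which is not an integer point.
(s,t)=(1,2): 1·1+5·2=11≤11, 3·1+5·2=13≤16, objective 19.
(s,t)=(3,1): 1·3+5·1=8≤11, 3·3+5·1=14≤16, objective 17.
(s,t)=(0,2): 1·0+5·2=10≤11, 3·0+5·2=10≤16, objective 16.
No feasible integer point exceeds 19.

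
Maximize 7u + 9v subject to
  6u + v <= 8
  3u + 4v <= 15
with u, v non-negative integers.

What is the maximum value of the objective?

27

The continuous relaxation peaks at (0.81, 3.14) with value 33.95; rounding to a feasible lattice point costs some objective.
(u,v)=(0,3) is feasible, giving 27.
(u,v)=(1,2) is feasible, giving 25.
(u,v)=(0,2) is feasible, giving 18.
The best lattice point is (0,3), giving 27.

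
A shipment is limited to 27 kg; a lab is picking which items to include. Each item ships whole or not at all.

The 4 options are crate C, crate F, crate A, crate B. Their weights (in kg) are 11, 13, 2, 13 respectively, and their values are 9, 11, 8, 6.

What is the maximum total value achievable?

28

Allowing fractional choices, the relaxed optimum would be about 28.5, but items are indivisible.
crate C + crate F + crate A: weight 11 + 13 + 2 = 26 ≤ 27, value 9 + 11 + 8 = 28.
crate C + crate A + crate B: weight 11 + 2 + 13 = 26 ≤ 27, value 9 + 8 + 6 = 23.
crate C + crate F: weight 11 + 13 = 24 ≤ 27, value 9 + 11 = 20.
Best is crate C, crate F, and crate A with total value 28.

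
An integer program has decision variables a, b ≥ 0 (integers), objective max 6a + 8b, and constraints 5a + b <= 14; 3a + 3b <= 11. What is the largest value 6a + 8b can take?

24

The continuous relaxation peaks at (0, 3.67) with value 29.33; rounding to a feasible lattice point costs some objective.
(a,b)=(0,3): 5·0+1·3=3≤14, 3·0+3·3=9≤11, objective 24.
(a,b)=(1,2): 5·1+1·2=7≤14, 3·1+3·2=9≤11, objective 22.
(a,b)=(0,2): 5·0+1·2=2≤14, 3·0+3·2=6≤11, objective 16.
No feasible integer point exceeds 24.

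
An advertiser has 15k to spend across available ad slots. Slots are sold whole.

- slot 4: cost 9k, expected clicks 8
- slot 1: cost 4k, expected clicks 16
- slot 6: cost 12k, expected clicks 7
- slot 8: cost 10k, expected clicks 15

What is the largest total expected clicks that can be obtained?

Treat it as a binary knapsack problem.
Allowing fractional choices, the relaxed optimum would be about 31.9, but ad slots are indivisible.
slot 4 + slot 1: cost 9 + 4 = 13 ≤ 15, expected clicks 8 + 16 = 24.
slot 1 + slot 8: cost 4 + 10 = 14 ≤ 15, expected clicks 16 + 15 = 31.
Best is slot 1 and slot 8 with total expected clicks 31.

31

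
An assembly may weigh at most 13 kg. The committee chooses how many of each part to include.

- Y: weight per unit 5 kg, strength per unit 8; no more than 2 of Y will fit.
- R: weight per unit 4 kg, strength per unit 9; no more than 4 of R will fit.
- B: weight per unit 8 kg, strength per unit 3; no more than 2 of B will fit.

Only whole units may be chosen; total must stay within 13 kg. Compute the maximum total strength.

3×R: weight 12 ≤ 13, strength 3·9 = 27.
1×Y and 2×R: weight 13 ≤ 13, strength 1·8 + 2·9 = 26.
Best is 27.

27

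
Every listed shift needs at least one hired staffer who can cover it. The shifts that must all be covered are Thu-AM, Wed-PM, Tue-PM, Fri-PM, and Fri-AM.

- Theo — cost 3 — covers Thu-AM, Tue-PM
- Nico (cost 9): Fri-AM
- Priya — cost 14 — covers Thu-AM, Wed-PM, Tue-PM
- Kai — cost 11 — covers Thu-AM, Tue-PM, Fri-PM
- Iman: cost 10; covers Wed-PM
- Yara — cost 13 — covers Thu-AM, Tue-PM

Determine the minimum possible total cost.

30

The greedy cost-per-new-shift heuristic would pick Theo, Nico, Iman, and Kai for 33, but a cheaper cover exists.
Choose Nico, Kai, and Iman: together they cover Thu-AM, Wed-PM, Tue-PM, Fri-PM, Fri-AM — every shift.
Total cost: 9 + 11 + 10 = 30.
No cover costs less than 30.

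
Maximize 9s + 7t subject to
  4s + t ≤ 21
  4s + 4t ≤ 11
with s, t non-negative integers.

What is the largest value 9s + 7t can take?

18

(s,t)=(2,0) is feasible, giving 18.
(s,t)=(1,1) is feasible, giving 16.
(s,t)=(1,0) is feasible, giving 9.
The best lattice point is (2,0), giving 18.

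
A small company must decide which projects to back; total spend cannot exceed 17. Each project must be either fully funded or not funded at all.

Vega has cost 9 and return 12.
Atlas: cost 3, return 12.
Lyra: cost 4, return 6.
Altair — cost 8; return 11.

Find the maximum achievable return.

Allowing fractional choices, the relaxed optimum would be about 31.7, but projects are indivisible.
Vega + Atlas: cost 9 + 3 = 12 ≤ 17, return 12 + 12 = 24.
Atlas + Lyra + Altair: cost 3 + 4 + 8 = 15 ≤ 17, return 12 + 6 + 11 = 29.
Vega + Atlas + Lyra: cost 9 + 3 + 4 = 16 ≤ 17, return 12 + 12 + 6 = 30.
Best is Vega, Atlas, and Lyra with total return 30.

30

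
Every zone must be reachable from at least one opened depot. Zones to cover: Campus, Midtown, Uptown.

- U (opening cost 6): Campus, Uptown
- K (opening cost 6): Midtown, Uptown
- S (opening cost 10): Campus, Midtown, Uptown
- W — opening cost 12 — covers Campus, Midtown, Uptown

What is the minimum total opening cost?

The greedy cost-per-new-zone heuristic would pick U and K for 12, but a cheaper cover exists.
S alone covers Campus, Midtown, Uptown — every zone.
Total opening cost: 10.
No cover costs less than 10.

10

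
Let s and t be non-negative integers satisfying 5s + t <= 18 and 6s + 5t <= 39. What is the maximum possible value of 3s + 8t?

56

(s,t)=(0,7) is feasible, giving 56.
(s,t)=(1,6) is feasible, giving 51.
(s,t)=(0,6) is feasible, giving 48.
No feasible integer point exceeds 56.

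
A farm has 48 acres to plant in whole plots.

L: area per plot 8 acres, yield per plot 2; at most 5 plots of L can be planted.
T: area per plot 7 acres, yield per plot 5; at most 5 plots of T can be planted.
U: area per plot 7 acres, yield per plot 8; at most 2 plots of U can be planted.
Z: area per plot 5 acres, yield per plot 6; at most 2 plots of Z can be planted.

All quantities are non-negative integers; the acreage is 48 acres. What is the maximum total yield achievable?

This is a bounded integer knapsack.
Z has the best ratio (6/5); taking only Z gives at most 2×6 = 12 (stopped by the supply cap of 2).
Mixing does better — 3×T, 2×U, and 2×Z: area 45 ≤ 48, yield 3·5 + 2·8 + 2·6 = 43.

43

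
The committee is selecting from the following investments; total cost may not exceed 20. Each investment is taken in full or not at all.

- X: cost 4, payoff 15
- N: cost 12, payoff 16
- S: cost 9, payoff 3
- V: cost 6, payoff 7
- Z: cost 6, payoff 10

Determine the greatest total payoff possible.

Treat it as a binary knapsack problem.
Take X, V, and Z: cost 4 + 6 + 6 = 16 ≤ 20, payoff 15 + 7 + 10 = 32.
No other feasible combination does better.

32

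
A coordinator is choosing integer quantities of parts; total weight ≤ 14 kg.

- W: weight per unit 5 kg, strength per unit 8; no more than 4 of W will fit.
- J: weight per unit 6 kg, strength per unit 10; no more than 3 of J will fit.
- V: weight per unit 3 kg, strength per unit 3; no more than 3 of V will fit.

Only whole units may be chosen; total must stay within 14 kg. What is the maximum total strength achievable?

J has the best ratio (10/6); taking only J gives at most 2×10 = 20 (stopped by the weight limit).
Mixing does better — 1×W, 1×J, and 1×V: weight 14 ≤ 14, strength 1·8 + 1·10 + 1·3 = 21.

21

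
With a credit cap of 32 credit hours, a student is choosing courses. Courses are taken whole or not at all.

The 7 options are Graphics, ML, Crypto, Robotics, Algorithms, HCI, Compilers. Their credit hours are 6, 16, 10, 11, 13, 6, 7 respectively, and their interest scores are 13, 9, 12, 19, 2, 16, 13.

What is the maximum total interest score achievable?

61

This is an integer program with binary decision variables.
Allowing fractional choices, the relaxed optimum would be about 63.4, but courses are indivisible.
Graphics + Robotics + HCI: credit hours 6 + 11 + 6 = 23 ≤ 32, interest score 13 + 19 + 16 = 48.
Graphics + Robotics + HCI + Compilers: credit hours 6 + 11 + 6 + 7 = 30 ≤ 32, interest score 13 + 19 + 16 + 13 = 61.
Graphics + Crypto + HCI + Compilers: credit hours 6 + 10 + 6 + 7 = 29 ≤ 32, interest score 13 + 12 + 16 + 13 = 54.
Best is Graphics, Robotics, HCI, and Compilers with total interest score 61.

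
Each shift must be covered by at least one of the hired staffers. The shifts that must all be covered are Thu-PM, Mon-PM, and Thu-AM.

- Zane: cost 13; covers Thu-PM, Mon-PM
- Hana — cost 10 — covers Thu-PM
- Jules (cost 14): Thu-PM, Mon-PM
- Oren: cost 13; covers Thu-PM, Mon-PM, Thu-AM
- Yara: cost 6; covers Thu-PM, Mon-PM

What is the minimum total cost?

Oren alone covers Thu-PM, Mon-PM, Thu-AM — every shift.
Total cost: 13.

13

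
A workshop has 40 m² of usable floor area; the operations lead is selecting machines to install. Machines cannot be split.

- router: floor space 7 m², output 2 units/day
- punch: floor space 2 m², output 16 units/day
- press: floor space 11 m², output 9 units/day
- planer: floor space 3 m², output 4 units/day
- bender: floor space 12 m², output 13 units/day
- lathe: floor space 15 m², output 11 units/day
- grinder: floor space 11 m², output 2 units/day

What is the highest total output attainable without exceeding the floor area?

Allowing fractional choices, the relaxed optimum would be about 50.8, but machines are indivisible.
punch + press + bender + lathe: floor space 2 + 11 + 12 + 15 = 40 ≤ 40, output 16 + 9 + 13 + 11 = 49.
router + punch + planer + bender + lathe: floor space 7 + 2 + 3 + 12 + 15 = 39 ≤ 40, output 2 + 16 + 4 + 13 + 11 = 46.
punch + planer + bender + lathe: floor space 2 + 3 + 12 + 15 = 32 ≤ 40, output 16 + 4 + 13 + 11 = 44.
Best is punch, press, bender, and lathe with total output 49.

49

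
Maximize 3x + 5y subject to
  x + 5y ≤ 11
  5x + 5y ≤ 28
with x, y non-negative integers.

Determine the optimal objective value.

(x,y)=(4,1) is feasible, giving 17.
(x,y)=(5,0) is feasible, giving 15.
(x,y)=(3,1) is feasible, giving 14.
(x,y)=(4,0) is feasible, giving 12.
Maximum is 17 at (x,y)=(4,1).

17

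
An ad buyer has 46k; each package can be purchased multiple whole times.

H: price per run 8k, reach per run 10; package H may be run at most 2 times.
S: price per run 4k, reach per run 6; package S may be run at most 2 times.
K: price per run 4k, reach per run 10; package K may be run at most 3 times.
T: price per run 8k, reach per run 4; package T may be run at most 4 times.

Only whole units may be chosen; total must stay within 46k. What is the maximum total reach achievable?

This is a bounded integer knapsack.
K has the best ratio (10/4); taking only K gives at most 3×10 = 30 (stopped by the supply cap of 3).
Mixing does better — 2×H, 2×S, 3×K, and 1×T: price 44 ≤ 46, reach 2·10 + 2·6 + 3·10 + 1·4 = 66.

66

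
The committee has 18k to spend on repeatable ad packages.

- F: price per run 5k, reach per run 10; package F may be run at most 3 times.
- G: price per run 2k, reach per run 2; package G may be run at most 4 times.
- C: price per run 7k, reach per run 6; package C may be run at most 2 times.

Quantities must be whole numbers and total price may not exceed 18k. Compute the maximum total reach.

This is a bounded integer knapsack.
Take 3×F and 1×G: price 17 ≤ 18, reach 3·10 + 1·2 = 32.
F has the best ratio (10/5) and is taken to its limit of 3; remaining capacity is filled optimally with the others.

32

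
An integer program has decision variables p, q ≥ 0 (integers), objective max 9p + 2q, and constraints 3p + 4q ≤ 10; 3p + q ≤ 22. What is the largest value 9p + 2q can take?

27

The continuous relaxation peaks at (3.33, 0) with value 30.00; rounding to a feasible lattice point costs some objective.
(p,q)=(3,0): 3·3+4·0=9≤10, 3·3+1·0=9≤22, objective 27.
(p,q)=(2,1): 3·2+4·1=10≤10, 3·2+1·1=7≤22, objective 20.
(p,q)=(2,0): 3·2+4·0=6≤10, 3·2+1·0=6≤22, objective 18.
The best lattice point is (3,0), giving 27.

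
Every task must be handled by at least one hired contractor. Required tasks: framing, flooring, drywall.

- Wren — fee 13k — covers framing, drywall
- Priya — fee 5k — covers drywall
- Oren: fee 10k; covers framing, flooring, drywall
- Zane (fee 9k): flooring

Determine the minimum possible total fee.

10

This is a weighted set-cover instance.
Oren alone covers framing, flooring, drywall — every task.
Total fee: 10.
No cover costs less than 10.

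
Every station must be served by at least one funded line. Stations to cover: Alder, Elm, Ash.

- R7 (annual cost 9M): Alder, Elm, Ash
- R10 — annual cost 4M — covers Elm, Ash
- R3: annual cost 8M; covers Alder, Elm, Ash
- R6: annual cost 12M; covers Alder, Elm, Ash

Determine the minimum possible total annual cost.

8

The greedy cost-per-new-station heuristic would pick R10 and R3 for 12, but a cheaper cover exists.
R3 alone covers Alder, Elm, Ash — every station.
Total annual cost: 8.
No cover costs less than 8.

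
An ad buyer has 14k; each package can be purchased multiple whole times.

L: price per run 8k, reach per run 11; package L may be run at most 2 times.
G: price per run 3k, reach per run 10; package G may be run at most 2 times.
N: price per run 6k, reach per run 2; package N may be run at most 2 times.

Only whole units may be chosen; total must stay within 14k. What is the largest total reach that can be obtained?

1×L and 2×G: price 14 ≤ 14, reach 1·11 + 2·10 = 31.
2×G and 1×N: price 12 ≤ 14, reach 2·10 + 1·2 = 22.
Best is 31.

31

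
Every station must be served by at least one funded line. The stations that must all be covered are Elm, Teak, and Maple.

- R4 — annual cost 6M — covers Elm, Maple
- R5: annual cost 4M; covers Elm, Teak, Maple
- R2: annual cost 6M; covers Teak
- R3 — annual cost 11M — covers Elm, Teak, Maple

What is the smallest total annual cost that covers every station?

This is an integer covering problem.
R5 alone covers Elm, Teak, Maple — every station.
Total annual cost: 4.
No cover costs less than 4.

4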